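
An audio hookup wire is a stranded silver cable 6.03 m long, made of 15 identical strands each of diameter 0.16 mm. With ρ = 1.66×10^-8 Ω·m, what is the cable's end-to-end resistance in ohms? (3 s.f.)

A_strand = π(8.0000e-05 m)² = 2.011e-08 m²
R_strand = ρL/A = (1.66×10^-8)(6.03)/(2.011e-08) = 4.978 Ω
R_total = R_strand/N = 4.978/15 = 0.332 Ω

0.332 Ω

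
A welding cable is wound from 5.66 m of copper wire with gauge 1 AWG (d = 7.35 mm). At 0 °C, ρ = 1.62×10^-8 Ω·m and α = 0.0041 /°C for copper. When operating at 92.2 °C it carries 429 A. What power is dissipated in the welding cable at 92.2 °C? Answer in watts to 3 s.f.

A = π(7.35/2 mm)² = π(3.6750e-03 m)² = 4.243e-05 m²
R₍0₎ = ρL/A = (1.62×10^-8)(5.66)/(4.243e-05) = 0.002161 Ω
R₍92.2₎ = R₍0₎(1 + αΔT) = 0.002161 × (1 + 0.0041×92.2) = 0.002978 Ω
P = I²R = (429)² × 0.002978 = 548 W

548 W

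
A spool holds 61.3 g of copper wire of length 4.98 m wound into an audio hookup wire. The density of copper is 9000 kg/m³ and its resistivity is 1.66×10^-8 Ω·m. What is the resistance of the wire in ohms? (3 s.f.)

A = m/(density·L) = 0.0613/(9000×4.98) = 1.3677e-06 m²
R = ρL/A = (1.66×10^-8)(4.98)/(1.3677e-06) = 0.0604 Ω

0.0604 Ω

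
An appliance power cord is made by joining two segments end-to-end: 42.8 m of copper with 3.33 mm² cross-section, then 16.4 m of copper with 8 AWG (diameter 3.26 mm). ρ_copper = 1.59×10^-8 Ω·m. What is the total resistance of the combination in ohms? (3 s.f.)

Segment 1: A = 3.33 mm² = 3.330e-06 m²
R₁ = ρL/A = (1.59×10^-8)(42.8)/(3.330e-06) = 0.2044 Ω
Segment 2: A = π(3.26/2 mm)² = π(1.6300e-03 m)² = 8.347e-06 m²
R₂ = (1.59×10^-8)(16.4)/(8.347e-06) = 0.03124 Ω
R = R₁ + R₂ = 0.236 Ω

0.236 Ω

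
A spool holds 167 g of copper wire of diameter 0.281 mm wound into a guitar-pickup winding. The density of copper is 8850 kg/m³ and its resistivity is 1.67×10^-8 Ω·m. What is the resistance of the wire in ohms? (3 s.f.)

A = π(d/2)² = π(1.4050e-04 m)² = 6.2016e-08 m²
L = m/(density·A) = 0.167/(8850×6.2016e-08) = 304.3 m
R = ρL/A = (1.67×10^-8)(304.3)/(6.2016e-08) = 81.9 Ω

81.9 Ω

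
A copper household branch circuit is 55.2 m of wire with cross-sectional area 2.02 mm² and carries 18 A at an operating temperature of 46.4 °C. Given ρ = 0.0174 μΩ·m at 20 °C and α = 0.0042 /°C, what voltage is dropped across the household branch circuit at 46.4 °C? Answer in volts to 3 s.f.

ρ = 0.0174 μΩ·m = 1.74×10^-8 Ω·m
A = 2.02 mm² = 2.020e-06 m²
R₍20₎ = ρL/A = (1.74×10^-8)(55.2)/(2.020e-06) = 0.4755 Ω
R₍46.4₎ = R₍20₎(1 + αΔT) = 0.4755 × (1 + 0.0042×26.4) = 0.5282 Ω
V = IR = 18 × 0.5282 = 9.51 V

9.51 V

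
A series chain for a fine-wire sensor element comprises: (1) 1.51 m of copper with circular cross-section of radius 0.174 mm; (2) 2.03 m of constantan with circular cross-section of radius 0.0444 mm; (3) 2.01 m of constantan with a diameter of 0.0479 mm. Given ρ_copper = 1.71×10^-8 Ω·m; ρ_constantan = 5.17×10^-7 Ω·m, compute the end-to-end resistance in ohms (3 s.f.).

Seg 1: A = πr² = π(1.7400e-04 m)² = 9.511e-08 m²
R_1 = (1.71×10^-8)(1.51)/(9.511e-08) = 0.2715 Ω
Seg 2: A = πr² = π(4.4400e-05 m)² = 6.193e-09 m²
R_2 = (5.17×10^-7)(2.03)/(6.193e-09) = 169.5 Ω
Seg 3: A = π(d/2)² = π(2.3950e-05 m)² = 1.802e-09 m²
R_3 = (5.17×10^-7)(2.01)/(1.802e-09) = 576.7 Ω
R_total = R_1 + R_2 + R_3 = 746 Ω

746 Ω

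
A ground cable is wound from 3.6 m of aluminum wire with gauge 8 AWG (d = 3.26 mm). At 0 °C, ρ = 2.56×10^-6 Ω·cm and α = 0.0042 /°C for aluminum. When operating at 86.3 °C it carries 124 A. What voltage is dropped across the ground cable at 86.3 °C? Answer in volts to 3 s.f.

1.87 V

ρ = 2.56×10^-6 Ω·cm = 2.56×10^-8 Ω·m
A = π(3.26/2 mm)² = π(1.6300e-03 m)² = 8.347e-06 m²
R₍0₎ = ρL/A = (2.56×10^-8)(3.6)/(8.347e-06) = 0.01104 Ω
R₍86.3₎ = R₍0₎(1 + αΔT) = 0.01104 × (1 + 0.0042×86.3) = 0.01504 Ω
V = IR = 124 × 0.01504 = 1.87 V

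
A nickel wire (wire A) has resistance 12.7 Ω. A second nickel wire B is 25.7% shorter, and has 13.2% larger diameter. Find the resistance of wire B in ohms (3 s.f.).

7.36 Ω

R ∝ L/d², so R_B/R_A = (1 − 25.7/100) × (1 + 13.2/100)⁻²
= 0.743 × 0.7804 = 0.5798
R_B = 0.5798 × 12.7 = 7.36 Ω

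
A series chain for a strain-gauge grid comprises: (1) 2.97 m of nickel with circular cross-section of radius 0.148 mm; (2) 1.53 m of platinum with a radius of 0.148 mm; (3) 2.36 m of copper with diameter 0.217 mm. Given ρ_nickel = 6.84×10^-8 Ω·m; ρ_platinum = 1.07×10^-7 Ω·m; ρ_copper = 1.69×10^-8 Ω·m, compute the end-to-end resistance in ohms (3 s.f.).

Seg 1: A = πr² = π(1.4800e-04 m)² = 6.881e-08 m²
R_1 = (6.84×10^-8)(2.97)/(6.881e-08) = 2.952 Ω
Seg 2: A = πr² = π(1.4800e-04 m)² = 6.881e-08 m²
R_2 = (1.07×10^-7)(1.53)/(6.881e-08) = 2.379 Ω
Seg 3: A = π(d/2)² = π(1.0850e-04 m)² = 3.698e-08 m²
R_3 = (1.69×10^-8)(2.36)/(3.698e-08) = 1.078 Ω
R_total = R_1 + R_2 + R_3 = 6.41 Ω

6.41 Ω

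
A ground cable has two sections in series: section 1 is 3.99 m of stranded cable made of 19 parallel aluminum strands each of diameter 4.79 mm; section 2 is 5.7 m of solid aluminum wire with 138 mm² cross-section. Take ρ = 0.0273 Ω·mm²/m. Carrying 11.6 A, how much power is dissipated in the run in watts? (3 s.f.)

0.195 W

ρ = 0.0273 Ω·mm²/m = 2.73×10^-8 Ω·m
Section 1: A_strand = π(2.3950e-03)² = 1.802e-05 m²; R₁ = ρL/(N·A_s) = (2.73×10^-8)(3.99)/(19×1.802e-05) = 3.181×10^-4 Ω
Section 2: A = 138 mm² = 1.380e-04 m²
R₂ = (2.73×10^-8)(5.7)/(1.380e-04) = 0.001128 Ω
R = R₁ + R₂ = 0.001446 Ω
P = I²R = (11.6)² × 0.001446 = 0.195 W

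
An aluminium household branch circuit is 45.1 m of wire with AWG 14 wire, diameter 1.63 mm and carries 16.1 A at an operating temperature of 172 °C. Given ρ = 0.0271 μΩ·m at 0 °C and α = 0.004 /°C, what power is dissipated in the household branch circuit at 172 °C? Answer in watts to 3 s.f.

ρ = 0.0271 μΩ·m = 2.71×10^-8 Ω·m
A = π(1.63/2 mm)² = π(8.1500e-04 m)² = 2.087e-06 m²
R₍0₎ = ρL/A = (2.71×10^-8)(45.1)/(2.087e-06) = 0.5857 Ω
R₍172₎ = R₍0₎(1 + αΔT) = 0.5857 × (1 + 0.004×172) = 0.9887 Ω
P = I²R = (16.1)² × 0.9887 = 256 W

256 W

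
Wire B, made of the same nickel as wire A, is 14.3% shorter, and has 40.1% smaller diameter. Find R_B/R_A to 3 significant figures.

2.39

R ∝ L/d², so R_B/R_A = (1 − 14.3/100) × (1 − 40.1/100)⁻²
= 0.857 × 2.787 = 2.39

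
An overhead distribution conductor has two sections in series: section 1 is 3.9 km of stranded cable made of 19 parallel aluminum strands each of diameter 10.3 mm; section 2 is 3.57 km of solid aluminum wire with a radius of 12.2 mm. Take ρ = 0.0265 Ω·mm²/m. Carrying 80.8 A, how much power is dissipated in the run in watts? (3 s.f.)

ρ = 0.0265 Ω·mm²/m = 2.65×10^-8 Ω·m
Section 1: A_strand = π(5.1500e-03)² = 8.332e-05 m²; R₁ = ρL/(N·A_s) = (2.65×10^-8)(3900)/(19×8.332e-05) = 0.06528 Ω
Section 2: A = πr² = π(1.2200e-02 m)² = 4.676e-04 m²
R₂ = (2.65×10^-8)(3570)/(4.676e-04) = 0.2023 Ω
R = R₁ + R₂ = 0.2676 Ω
P = I²R = (80.8)² × 0.2676 = 1750 W

1750 W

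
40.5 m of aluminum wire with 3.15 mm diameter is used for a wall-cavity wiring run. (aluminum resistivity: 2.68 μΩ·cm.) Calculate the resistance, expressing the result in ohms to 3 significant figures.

ρ = 2.68 μΩ·cm = 2.68×10^-8 Ω·m
A = π(d/2)² = π(1.5750e-03 m)² = 7.793e-06 m²
R = ρL/A = (2.68×10^-8)(40.5 m)/(7.793e-06 m²) = 0.139 Ω

0.139 Ω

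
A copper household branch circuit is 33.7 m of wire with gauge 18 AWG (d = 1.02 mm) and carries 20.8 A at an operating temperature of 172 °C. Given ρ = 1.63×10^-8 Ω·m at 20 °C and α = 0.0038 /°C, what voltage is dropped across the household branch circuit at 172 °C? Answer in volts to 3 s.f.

22.1 V

A = π(1.02/2 mm)² = π(5.1000e-04 m)² = 8.171e-07 m²
R₍20₎ = ρL/A = (1.63×10^-8)(33.7)/(8.171e-07) = 0.6722 Ω
R₍172₎ = R₍20₎(1 + αΔT) = 0.6722 × (1 + 0.0038×152) = 1.061 Ω
V = IR = 20.8 × 1.061 = 22.1 V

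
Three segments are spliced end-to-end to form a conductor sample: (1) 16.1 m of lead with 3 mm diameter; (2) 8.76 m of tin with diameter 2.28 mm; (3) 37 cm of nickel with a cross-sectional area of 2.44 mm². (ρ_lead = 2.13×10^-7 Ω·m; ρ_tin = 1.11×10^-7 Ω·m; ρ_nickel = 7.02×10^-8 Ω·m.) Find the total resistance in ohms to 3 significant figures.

0.734 Ω

Seg 1: A = π(d/2)² = π(1.5000e-03 m)² = 7.069e-06 m²
R_1 = (2.13×10^-7)(16.1)/(7.069e-06) = 0.4851 Ω
Seg 2: A = π(d/2)² = π(1.1400e-03 m)² = 4.083e-06 m²
R_2 = (1.11×10^-7)(8.76)/(4.083e-06) = 0.2382 Ω
Seg 3: A = 2.44 mm² = 2.440e-06 m²
R_3 = (7.02×10^-8)(0.37)/(2.440e-06) = 0.01065 Ω
R_total = R_1 + R_2 + R_3 = 0.734 Ω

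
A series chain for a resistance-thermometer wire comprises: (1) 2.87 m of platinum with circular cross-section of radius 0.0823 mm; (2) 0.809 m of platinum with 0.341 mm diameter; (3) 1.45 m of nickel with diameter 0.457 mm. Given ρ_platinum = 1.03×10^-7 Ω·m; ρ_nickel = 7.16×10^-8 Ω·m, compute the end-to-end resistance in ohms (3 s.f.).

Seg 1: A = πr² = π(8.2300e-05 m)² = 2.128e-08 m²
R_1 = (1.03×10^-7)(2.87)/(2.128e-08) = 13.89 Ω
Seg 2: A = π(d/2)² = π(1.7050e-04 m)² = 9.133e-08 m²
R_2 = (1.03×10^-7)(0.809)/(9.133e-08) = 0.9124 Ω
Seg 3: A = π(d/2)² = π(2.2850e-04 m)² = 1.640e-07 m²
R_3 = (7.16×10^-8)(1.45)/(1.640e-07) = 0.6329 Ω
R_total = R_1 + R_2 + R_3 = 15.4 Ω

15.4 Ω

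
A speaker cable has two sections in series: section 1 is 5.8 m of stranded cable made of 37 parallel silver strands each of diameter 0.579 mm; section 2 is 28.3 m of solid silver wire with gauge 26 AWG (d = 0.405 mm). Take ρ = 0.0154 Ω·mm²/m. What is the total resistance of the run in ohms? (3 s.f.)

3.39 Ω

ρ = 0.0154 Ω·mm²/m = 1.54×10^-8 Ω·m
Section 1: A_strand = π(2.8950e-04)² = 2.633e-07 m²; R₁ = ρL/(N·A_s) = (1.54×10^-8)(5.8)/(37×2.633e-07) = 0.009169 Ω
Section 2: A = π(0.405/2 mm)² = π(2.0250e-04 m)² = 1.288e-07 m²
R₂ = (1.54×10^-8)(28.3)/(1.288e-07) = 3.383 Ω
R = R₁ + R₂ = 3.39 Ω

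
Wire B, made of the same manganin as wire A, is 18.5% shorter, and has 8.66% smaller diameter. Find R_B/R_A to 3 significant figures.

0.977

R ∝ L/d², so R_B/R_A = (1 − 18.5/100) × (1 − 8.66/100)⁻²
= 0.815 × 1.199 = 0.977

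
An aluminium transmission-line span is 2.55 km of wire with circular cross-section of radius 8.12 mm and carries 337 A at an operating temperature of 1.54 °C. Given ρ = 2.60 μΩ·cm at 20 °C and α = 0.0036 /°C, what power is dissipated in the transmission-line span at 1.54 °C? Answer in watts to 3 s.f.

ρ = 2.60 μΩ·cm = 2.60×10^-8 Ω·m
A = πr² = π(8.1200e-03 m)² = 2.071e-04 m²
R₍20₎ = ρL/A = (2.60×10^-8)(2550)/(2.071e-04) = 0.3201 Ω
R₍1.54₎ = R₍20₎(1 + αΔT) = 0.3201 × (1 + 0.0036×-18.5) = 0.2988 Ω
P = I²R = (337)² × 0.2988 = 33900 W

33900 W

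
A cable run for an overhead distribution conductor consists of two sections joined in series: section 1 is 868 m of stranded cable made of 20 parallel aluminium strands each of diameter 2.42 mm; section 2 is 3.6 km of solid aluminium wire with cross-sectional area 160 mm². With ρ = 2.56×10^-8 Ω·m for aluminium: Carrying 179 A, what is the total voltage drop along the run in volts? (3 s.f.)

Section 1: A_strand = π(1.2100e-03)² = 4.600e-06 m²; R₁ = ρL/(N·A_s) = (2.56×10^-8)(868)/(20×4.600e-06) = 0.2416 Ω
Section 2: A = 160 mm² = 1.600e-04 m²
R₂ = (2.56×10^-8)(3600)/(1.600e-04) = 0.576 Ω
R = R₁ + R₂ = 0.8176 Ω
V = IR = 179 × 0.8176 = 146 V

146 V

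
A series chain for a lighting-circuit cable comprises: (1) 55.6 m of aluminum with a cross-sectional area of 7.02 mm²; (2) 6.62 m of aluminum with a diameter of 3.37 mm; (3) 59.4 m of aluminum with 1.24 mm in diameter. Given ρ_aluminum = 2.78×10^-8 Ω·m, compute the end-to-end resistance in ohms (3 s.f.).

Seg 1: A = 7.02 mm² = 7.020e-06 m²
R_1 = (2.78×10^-8)(55.6)/(7.020e-06) = 0.2202 Ω
Seg 2: A = π(d/2)² = π(1.6850e-03 m)² = 8.920e-06 m²
R_2 = (2.78×10^-8)(6.62)/(8.920e-06) = 0.02063 Ω
Seg 3: A = π(d/2)² = π(6.2000e-04 m)² = 1.208e-06 m²
R_3 = (2.78×10^-8)(59.4)/(1.208e-06) = 1.367 Ω
R_total = R_1 + R_2 + R_3 = 1.61 Ω

1.61 Ω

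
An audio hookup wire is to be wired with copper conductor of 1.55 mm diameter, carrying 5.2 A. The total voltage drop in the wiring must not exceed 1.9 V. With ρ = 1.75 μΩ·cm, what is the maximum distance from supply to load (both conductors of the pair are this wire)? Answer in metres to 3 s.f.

19.7 m

ρ = 1.75 μΩ·cm = 1.75×10^-8 Ω·m
A = π(d/2)² = π(7.7500e-04 m)² = 1.887e-06 m²
L_max = V_max·A/(2·ρI) = (1.9)(1.887e-06)/(2×1.75×10^-8×5.2) = 19.7 m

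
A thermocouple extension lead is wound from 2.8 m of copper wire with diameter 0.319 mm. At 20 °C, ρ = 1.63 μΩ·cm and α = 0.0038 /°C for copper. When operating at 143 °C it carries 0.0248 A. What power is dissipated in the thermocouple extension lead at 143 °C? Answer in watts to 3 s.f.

ρ = 1.63 μΩ·cm = 1.63×10^-8 Ω·m
A = π(d/2)² = π(1.5950e-04 m)² = 7.992e-08 m²
R₍20₎ = ρL/A = (1.63×10^-8)(2.8)/(7.992e-08) = 0.5711 Ω
R₍143₎ = R₍20₎(1 + αΔT) = 0.5711 × (1 + 0.0038×123) = 0.838 Ω
P = I²R = (0.0248)² × 0.838 = 5.15×10^-4 W

5.15×10^-4 W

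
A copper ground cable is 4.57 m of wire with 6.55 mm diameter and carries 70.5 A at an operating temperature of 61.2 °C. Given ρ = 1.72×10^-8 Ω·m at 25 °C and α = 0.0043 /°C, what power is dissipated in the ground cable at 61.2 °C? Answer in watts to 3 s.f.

A = π(d/2)² = π(3.2750e-03 m)² = 3.370e-05 m²
R₍25₎ = ρL/A = (1.72×10^-8)(4.57)/(3.370e-05) = 0.002333 Ω
R₍61.2₎ = R₍25₎(1 + αΔT) = 0.002333 × (1 + 0.0043×36.2) = 0.002696 Ω
P = I²R = (70.5)² × 0.002696 = 13.4 W

13.4 W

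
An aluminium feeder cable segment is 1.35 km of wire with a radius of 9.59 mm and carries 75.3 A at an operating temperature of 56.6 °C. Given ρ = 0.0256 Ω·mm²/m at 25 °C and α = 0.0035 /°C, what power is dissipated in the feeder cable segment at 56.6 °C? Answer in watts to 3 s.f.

753 W

ρ = 0.0256 Ω·mm²/m = 2.56×10^-8 Ω·m
A = πr² = π(9.5900e-03 m)² = 2.889e-04 m²
R₍25₎ = ρL/A = (2.56×10^-8)(1350)/(2.889e-04) = 0.1196 Ω
R₍56.6₎ = R₍25₎(1 + αΔT) = 0.1196 × (1 + 0.0035×31.6) = 0.1328 Ω
P = I²R = (75.3)² × 0.1328 = 753 W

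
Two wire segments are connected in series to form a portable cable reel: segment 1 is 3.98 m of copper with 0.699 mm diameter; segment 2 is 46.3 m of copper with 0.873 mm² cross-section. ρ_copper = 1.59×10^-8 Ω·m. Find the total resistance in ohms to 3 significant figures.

1.01 Ω

Segment 1: A = π(d/2)² = π(3.4950e-04 m)² = 3.837e-07 m²
R₁ = ρL/A = (1.59×10^-8)(3.98)/(3.837e-07) = 0.1649 Ω
Segment 2: A = 0.873 mm² = 8.730e-07 m²
R₂ = (1.59×10^-8)(46.3)/(8.730e-07) = 0.8433 Ω
R = R₁ + R₂ = 1.01 Ω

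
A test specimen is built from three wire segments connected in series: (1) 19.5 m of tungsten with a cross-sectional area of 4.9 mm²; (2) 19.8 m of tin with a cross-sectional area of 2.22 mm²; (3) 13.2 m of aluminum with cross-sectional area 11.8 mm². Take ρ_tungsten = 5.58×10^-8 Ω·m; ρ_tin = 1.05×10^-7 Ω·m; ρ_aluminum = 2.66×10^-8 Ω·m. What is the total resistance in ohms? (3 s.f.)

Seg 1: A = 4.9 mm² = 4.900e-06 m²
R_1 = (5.58×10^-8)(19.5)/(4.900e-06) = 0.2221 Ω
Seg 2: A = 2.22 mm² = 2.220e-06 m²
R_2 = (1.05×10^-7)(19.8)/(2.220e-06) = 0.9365 Ω
Seg 3: A = 11.8 mm² = 1.180e-05 m²
R_3 = (2.66×10^-8)(13.2)/(1.180e-05) = 0.02976 Ω
R_total = R_1 + R_2 + R_3 = 1.19 Ω

1.19 Ω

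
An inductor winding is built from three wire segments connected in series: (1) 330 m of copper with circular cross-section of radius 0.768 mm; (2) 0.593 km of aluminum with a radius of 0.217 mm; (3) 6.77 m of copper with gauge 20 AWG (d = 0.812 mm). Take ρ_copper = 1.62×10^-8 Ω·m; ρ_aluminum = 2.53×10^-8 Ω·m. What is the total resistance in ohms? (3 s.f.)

Seg 1: A = πr² = π(7.6800e-04 m)² = 1.853e-06 m²
R_1 = (1.62×10^-8)(330)/(1.853e-06) = 2.885 Ω
Seg 2: A = πr² = π(2.1700e-04 m)² = 1.479e-07 m²
R_2 = (2.53×10^-8)(593)/(1.479e-07) = 101.4 Ω
Seg 3: A = π(0.812/2 mm)² = π(4.0600e-04 m)² = 5.178e-07 m²
R_3 = (1.62×10^-8)(6.77)/(5.178e-07) = 0.2118 Ω
R_total = R_1 + R_2 + R_3 = 105 Ω

105 Ω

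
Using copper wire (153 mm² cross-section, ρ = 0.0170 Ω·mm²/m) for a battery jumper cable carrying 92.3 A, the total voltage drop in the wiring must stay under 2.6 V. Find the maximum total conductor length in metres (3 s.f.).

254 m

ρ = 0.0170 Ω·mm²/m = 1.70×10^-8 Ω·m
A = 153 mm² = 1.530e-04 m²
L_max = V_max·A/(1·ρI) = (2.6)(1.530e-04)/(1.70×10^-8×92.3) = 254 m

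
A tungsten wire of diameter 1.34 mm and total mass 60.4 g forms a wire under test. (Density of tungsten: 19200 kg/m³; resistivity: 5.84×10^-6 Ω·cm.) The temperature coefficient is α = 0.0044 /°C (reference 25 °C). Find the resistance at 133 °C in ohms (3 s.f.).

ρ = 5.84×10^-6 Ω·cm = 5.84×10^-8 Ω·m
A = π(d/2)² = π(6.7000e-04 m)² = 1.4103e-06 m²
L = m/(density·A) = 0.0604/(19200×1.4103e-06) = 2.231 m
R = ρL/A = (5.84×10^-8)(2.231)/(1.4103e-06) = 0.09237 Ω
R(133 °C) = 0.09237 × (1 + 0.0044×108) = 0.136 Ω

0.136 Ω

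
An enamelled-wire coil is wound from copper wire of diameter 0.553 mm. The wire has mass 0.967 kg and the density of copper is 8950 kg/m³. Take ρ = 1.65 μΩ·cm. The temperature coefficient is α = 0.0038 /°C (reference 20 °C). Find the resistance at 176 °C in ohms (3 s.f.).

ρ = 1.65 μΩ·cm = 1.65×10^-8 Ω·m
A = π(d/2)² = π(2.7650e-04 m)² = 2.4018e-07 m²
L = m/(density·A) = 0.967/(8950×2.4018e-07) = 449.8 m
R = ρL/A = (1.65×10^-8)(449.8)/(2.4018e-07) = 30.9 Ω
R(176 °C) = 30.9 × (1 + 0.0038×156) = 49.2 Ω

49.2 Ω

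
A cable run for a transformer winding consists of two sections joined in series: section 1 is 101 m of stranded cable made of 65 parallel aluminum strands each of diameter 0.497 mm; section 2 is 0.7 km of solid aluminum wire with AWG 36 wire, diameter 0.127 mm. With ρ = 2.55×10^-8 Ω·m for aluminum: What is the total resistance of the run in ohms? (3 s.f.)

1410 Ω

Section 1: A_strand = π(2.4850e-04)² = 1.940e-07 m²; R₁ = ρL/(N·A_s) = (2.55×10^-8)(101)/(65×1.940e-07) = 0.2042 Ω
Section 2: A = π(0.127/2 mm)² = π(6.3500e-05 m)² = 1.267e-08 m²
R₂ = (2.55×10^-8)(700)/(1.267e-08) = 1409 Ω
R = R₁ + R₂ = 1410 Ω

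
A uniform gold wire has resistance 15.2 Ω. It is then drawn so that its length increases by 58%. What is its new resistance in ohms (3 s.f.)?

k = 1 + 58/100 = 1.58; volume constant ⇒ A' = A/k, so R' = k²R.
R' = 2.496 × 15.2 = 37.9 Ω

37.9 Ω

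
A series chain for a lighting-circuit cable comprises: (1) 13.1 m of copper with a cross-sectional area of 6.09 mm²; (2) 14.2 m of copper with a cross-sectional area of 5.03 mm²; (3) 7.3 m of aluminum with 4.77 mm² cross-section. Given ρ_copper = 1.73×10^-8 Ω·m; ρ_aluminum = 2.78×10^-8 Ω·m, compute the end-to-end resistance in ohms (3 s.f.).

0.129 Ω

Seg 1: A = 6.09 mm² = 6.090e-06 m²
R_1 = (1.73×10^-8)(13.1)/(6.090e-06) = 0.03721 Ω
Seg 2: A = 5.03 mm² = 5.030e-06 m²
R_2 = (1.73×10^-8)(14.2)/(5.030e-06) = 0.04884 Ω
Seg 3: A = 4.77 mm² = 4.770e-06 m²
R_3 = (2.78×10^-8)(7.3)/(4.770e-06) = 0.04255 Ω
R_total = R_1 + R_2 + R_3 = 0.129 Ω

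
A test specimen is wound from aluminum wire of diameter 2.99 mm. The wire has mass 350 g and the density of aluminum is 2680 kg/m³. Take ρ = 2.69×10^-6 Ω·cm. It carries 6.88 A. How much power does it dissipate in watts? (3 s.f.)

3.37 W

ρ = 2.69×10^-6 Ω·cm = 2.69×10^-8 Ω·m
A = π(d/2)² = π(1.4950e-03 m)² = 7.0215e-06 m²
L = m/(density·A) = 0.35/(2680×7.0215e-06) = 18.6 m
R = ρL/A = (2.69×10^-8)(18.6)/(7.0215e-06) = 0.07126 Ω
P = I²R = (6.88)² × 0.07126 = 3.37 W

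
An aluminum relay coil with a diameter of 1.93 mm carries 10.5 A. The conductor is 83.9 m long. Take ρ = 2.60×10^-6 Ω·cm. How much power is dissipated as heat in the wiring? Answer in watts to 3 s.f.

82.2 W

ρ = 2.60×10^-6 Ω·cm = 2.60×10^-8 Ω·m
A = π(d/2)² = π(9.6500e-04 m)² = 2.926e-06 m²
R = ρL/A = (2.60×10^-8)(83.9)/(2.926e-06) = 0.7456 Ω
P = I²R = (10.5)² × 0.7456 = 82.2 W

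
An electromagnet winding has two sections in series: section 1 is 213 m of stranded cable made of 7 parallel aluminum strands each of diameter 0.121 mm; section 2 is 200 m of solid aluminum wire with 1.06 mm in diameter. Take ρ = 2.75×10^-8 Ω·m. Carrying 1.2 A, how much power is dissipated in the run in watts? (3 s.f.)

114 W

Section 1: A_strand = π(6.0500e-05)² = 1.150e-08 m²; R₁ = ρL/(N·A_s) = (2.75×10^-8)(213)/(7×1.150e-08) = 72.77 Ω
Section 2: A = π(d/2)² = π(5.3000e-04 m)² = 8.825e-07 m²
R₂ = (2.75×10^-8)(200)/(8.825e-07) = 6.232 Ω
R = R₁ + R₂ = 79 Ω
P = I²R = (1.2)² × 79 = 114 W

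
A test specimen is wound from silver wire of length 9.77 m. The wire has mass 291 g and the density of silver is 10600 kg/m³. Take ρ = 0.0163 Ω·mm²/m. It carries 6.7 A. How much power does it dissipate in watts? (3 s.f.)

2.54 W

ρ = 0.0163 Ω·mm²/m = 1.63×10^-8 Ω·m
A = m/(density·L) = 0.291/(10600×9.77) = 2.8099e-06 m²
R = ρL/A = (1.63×10^-8)(9.77)/(2.8099e-06) = 0.05667 Ω
P = I²R = (6.7)² × 0.05667 = 2.54 W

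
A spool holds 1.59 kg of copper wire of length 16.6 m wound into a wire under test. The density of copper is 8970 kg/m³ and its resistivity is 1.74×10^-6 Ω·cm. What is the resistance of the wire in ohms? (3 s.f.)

0.0270 Ω

ρ = 1.74×10^-6 Ω·cm = 1.74×10^-8 Ω·m
A = m/(density·L) = 1.59/(8970×16.6) = 1.0678e-05 m²
R = ρL/A = (1.74×10^-8)(16.6)/(1.0678e-05) = 0.0270 Ω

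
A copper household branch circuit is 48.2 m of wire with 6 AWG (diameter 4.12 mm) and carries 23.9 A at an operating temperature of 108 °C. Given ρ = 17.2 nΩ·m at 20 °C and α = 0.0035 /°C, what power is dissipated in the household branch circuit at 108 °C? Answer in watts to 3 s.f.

ρ = 17.2 nΩ·m = 1.72×10^-8 Ω·m
A = π(4.12/2 mm)² = π(2.0600e-03 m)² = 1.333e-05 m²
R₍20₎ = ρL/A = (1.72×10^-8)(48.2)/(1.333e-05) = 0.06219 Ω
R₍108₎ = R₍20₎(1 + αΔT) = 0.06219 × (1 + 0.0035×88) = 0.08134 Ω
P = I²R = (23.9)² × 0.08134 = 46.5 W

46.5 W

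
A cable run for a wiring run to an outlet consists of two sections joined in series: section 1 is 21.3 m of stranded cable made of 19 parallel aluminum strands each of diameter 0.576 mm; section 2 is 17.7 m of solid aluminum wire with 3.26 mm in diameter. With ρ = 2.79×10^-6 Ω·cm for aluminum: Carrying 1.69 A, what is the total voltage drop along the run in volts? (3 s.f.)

ρ = 2.79×10^-6 Ω·cm = 2.79×10^-8 Ω·m
Section 1: A_strand = π(2.8800e-04)² = 2.606e-07 m²; R₁ = ρL/(N·A_s) = (2.79×10^-8)(21.3)/(19×2.606e-07) = 0.12 Ω
Section 2: A = π(d/2)² = π(1.6300e-03 m)² = 8.347e-06 m²
R₂ = (2.79×10^-8)(17.7)/(8.347e-06) = 0.05916 Ω
R = R₁ + R₂ = 0.1792 Ω
V = IR = 1.69 × 0.1792 = 0.303 V

0.303 V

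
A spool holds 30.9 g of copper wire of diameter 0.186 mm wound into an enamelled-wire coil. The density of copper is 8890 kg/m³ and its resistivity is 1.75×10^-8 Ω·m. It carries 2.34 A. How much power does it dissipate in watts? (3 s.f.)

A = π(d/2)² = π(9.3000e-05 m)² = 2.7172e-08 m²
L = m/(density·A) = 0.0309/(8890×2.7172e-08) = 127.9 m
R = ρL/A = (1.75×10^-8)(127.9)/(2.7172e-08) = 82.39 Ω
P = I²R = (2.34)² × 82.39 = 451 W

451 W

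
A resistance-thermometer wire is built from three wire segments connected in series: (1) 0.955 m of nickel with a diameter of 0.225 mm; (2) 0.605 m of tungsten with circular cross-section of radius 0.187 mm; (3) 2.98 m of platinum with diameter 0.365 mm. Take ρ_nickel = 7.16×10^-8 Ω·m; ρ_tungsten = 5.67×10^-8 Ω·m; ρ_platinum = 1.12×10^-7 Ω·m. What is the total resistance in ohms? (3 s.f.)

Seg 1: A = π(d/2)² = π(1.1250e-04 m)² = 3.976e-08 m²
R_1 = (7.16×10^-8)(0.955)/(3.976e-08) = 1.72 Ω
Seg 2: A = πr² = π(1.8700e-04 m)² = 1.099e-07 m²
R_2 = (5.67×10^-8)(0.605)/(1.099e-07) = 0.3123 Ω
Seg 3: A = π(d/2)² = π(1.8250e-04 m)² = 1.046e-07 m²
R_3 = (1.12×10^-7)(2.98)/(1.046e-07) = 3.19 Ω
R_total = R_1 + R_2 + R_3 = 5.22 Ω

5.22 Ω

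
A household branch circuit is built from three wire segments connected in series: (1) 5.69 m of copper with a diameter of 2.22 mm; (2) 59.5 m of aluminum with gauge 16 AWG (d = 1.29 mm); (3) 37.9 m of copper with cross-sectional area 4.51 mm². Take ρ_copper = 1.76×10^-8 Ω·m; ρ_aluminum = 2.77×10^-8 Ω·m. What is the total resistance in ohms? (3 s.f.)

Seg 1: A = π(d/2)² = π(1.1100e-03 m)² = 3.871e-06 m²
R_1 = (1.76×10^-8)(5.69)/(3.871e-06) = 0.02587 Ω
Seg 2: A = π(1.29/2 mm)² = π(6.4500e-04 m)² = 1.307e-06 m²
R_2 = (2.77×10^-8)(59.5)/(1.307e-06) = 1.261 Ω
Seg 3: A = 4.51 mm² = 4.510e-06 m²
R_3 = (1.76×10^-8)(37.9)/(4.510e-06) = 0.1479 Ω
R_total = R_1 + R_2 + R_3 = 1.43 Ω

1.43 Ω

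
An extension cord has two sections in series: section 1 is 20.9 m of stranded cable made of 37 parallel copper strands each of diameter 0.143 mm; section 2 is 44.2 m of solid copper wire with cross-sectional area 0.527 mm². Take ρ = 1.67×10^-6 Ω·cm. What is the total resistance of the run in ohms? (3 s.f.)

ρ = 1.67×10^-6 Ω·cm = 1.67×10^-8 Ω·m
Section 1: A_strand = π(7.1500e-05)² = 1.606e-08 m²; R₁ = ρL/(N·A_s) = (1.67×10^-8)(20.9)/(37×1.606e-08) = 0.5874 Ω
Section 2: A = 0.527 mm² = 5.270e-07 m²
R₂ = (1.67×10^-8)(44.2)/(5.270e-07) = 1.401 Ω
R = R₁ + R₂ = 1.99 Ω

1.99 Ω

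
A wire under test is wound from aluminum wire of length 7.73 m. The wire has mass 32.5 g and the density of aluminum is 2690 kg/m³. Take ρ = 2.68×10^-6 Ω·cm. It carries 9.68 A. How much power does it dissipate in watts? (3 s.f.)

12.4 W

ρ = 2.68×10^-6 Ω·cm = 2.68×10^-8 Ω·m
A = m/(density·L) = 0.0325/(2690×7.73) = 1.5630e-06 m²
R = ρL/A = (2.68×10^-8)(7.73)/(1.5630e-06) = 0.1325 Ω
P = I²R = (9.68)² × 0.1325 = 12.4 W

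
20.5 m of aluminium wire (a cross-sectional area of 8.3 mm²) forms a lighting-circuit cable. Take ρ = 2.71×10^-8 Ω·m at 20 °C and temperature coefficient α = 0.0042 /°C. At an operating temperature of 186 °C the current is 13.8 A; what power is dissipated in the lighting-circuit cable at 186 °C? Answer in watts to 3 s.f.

A = 8.3 mm² = 8.300e-06 m²
R₍20₎ = ρL/A = (2.71×10^-8)(20.5)/(8.300e-06) = 0.06693 Ω
R₍186₎ = R₍20₎(1 + αΔT) = 0.06693 × (1 + 0.0042×166) = 0.1136 Ω
P = I²R = (13.8)² × 0.1136 = 21.6 W

21.6 W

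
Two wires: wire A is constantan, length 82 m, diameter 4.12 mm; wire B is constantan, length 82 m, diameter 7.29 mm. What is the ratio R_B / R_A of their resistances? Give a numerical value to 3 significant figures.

R ∝ ρL/d², so R_B/R_A = (d_A/d_B)²
= (4.12/7.29)² = 0.319

0.319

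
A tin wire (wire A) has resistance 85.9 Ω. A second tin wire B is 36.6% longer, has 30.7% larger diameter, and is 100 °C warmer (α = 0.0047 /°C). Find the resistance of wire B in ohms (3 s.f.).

R ∝ ρL/d² with ρ ∝ (1+αΔT), so R_B/R_A = (1 + 36.6/100) × (1 + 30.7/100)⁻² × (1 + 0.0047×100)
= 1.366 × 0.5854 × 1.47 = 1.175
R_B = 1.175 × 85.9 = 101 Ω

101 Ω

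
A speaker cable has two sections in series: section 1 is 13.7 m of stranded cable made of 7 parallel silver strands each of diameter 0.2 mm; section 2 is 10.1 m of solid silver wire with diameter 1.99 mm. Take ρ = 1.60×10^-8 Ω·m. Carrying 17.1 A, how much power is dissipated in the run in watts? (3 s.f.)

307 W

Section 1: A_strand = π(1.0000e-04)² = 3.142e-08 m²; R₁ = ρL/(N·A_s) = (1.60×10^-8)(13.7)/(7×3.142e-08) = 0.9968 Ω
Section 2: A = π(d/2)² = π(9.9500e-04 m)² = 3.110e-06 m²
R₂ = (1.60×10^-8)(10.1)/(3.110e-06) = 0.05196 Ω
R = R₁ + R₂ = 1.049 Ω
P = I²R = (17.1)² × 1.049 = 307 W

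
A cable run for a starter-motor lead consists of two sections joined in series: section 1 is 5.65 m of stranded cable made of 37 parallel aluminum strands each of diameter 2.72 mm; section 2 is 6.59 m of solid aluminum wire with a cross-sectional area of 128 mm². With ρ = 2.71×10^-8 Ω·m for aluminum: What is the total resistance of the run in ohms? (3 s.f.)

Section 1: A_strand = π(1.3600e-03)² = 5.811e-06 m²; R₁ = ρL/(N·A_s) = (2.71×10^-8)(5.65)/(37×5.811e-06) = 7.122×10^-4 Ω
Section 2: A = 128 mm² = 1.280e-04 m²
R₂ = (2.71×10^-8)(6.59)/(1.280e-04) = 0.001395 Ω
R = R₁ + R₂ = 0.00211 Ω

0.00211 Ω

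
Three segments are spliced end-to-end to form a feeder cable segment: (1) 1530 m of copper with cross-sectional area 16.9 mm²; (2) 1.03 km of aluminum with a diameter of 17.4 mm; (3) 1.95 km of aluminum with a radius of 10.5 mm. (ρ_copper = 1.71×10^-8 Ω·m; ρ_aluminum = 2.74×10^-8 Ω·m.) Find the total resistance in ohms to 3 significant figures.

Seg 1: A = 16.9 mm² = 1.690e-05 m²
R_1 = (1.71×10^-8)(1530)/(1.690e-05) = 1.548 Ω
Seg 2: A = π(d/2)² = π(8.7000e-03 m)² = 2.378e-04 m²
R_2 = (2.74×10^-8)(1030)/(2.378e-04) = 0.1187 Ω
Seg 3: A = πr² = π(1.0500e-02 m)² = 3.464e-04 m²
R_3 = (2.74×10^-8)(1950)/(3.464e-04) = 0.1543 Ω
R_total = R_1 + R_2 + R_3 = 1.82 Ω

1.82 Ω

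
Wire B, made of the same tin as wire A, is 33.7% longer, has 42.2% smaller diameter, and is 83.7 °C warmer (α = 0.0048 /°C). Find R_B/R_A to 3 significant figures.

R ∝ ρL/d² with ρ ∝ (1+αΔT), so R_B/R_A = (1 + 33.7/100) × (1 − 42.2/100)⁻² × (1 + 0.0048×83.7)
= 1.337 × 2.993 × 1.402 = 5.61

5.61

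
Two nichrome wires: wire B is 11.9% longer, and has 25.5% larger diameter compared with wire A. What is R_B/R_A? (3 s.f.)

R ∝ L/d², so R_B/R_A = (1 + 11.9/100) × (1 + 25.5/100)⁻²
= 1.119 × 0.6349 = 0.710

0.710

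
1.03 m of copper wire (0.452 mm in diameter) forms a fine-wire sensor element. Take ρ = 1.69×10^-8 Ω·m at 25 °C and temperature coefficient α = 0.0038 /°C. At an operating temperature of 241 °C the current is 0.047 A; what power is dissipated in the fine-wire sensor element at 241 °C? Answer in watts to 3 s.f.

A = π(d/2)² = π(2.2600e-04 m)² = 1.605e-07 m²
R₍25₎ = ρL/A = (1.69×10^-8)(1.03)/(1.605e-07) = 0.1085 Ω
R₍241₎ = R₍25₎(1 + αΔT) = 0.1085 × (1 + 0.0038×216) = 0.1975 Ω
P = I²R = (0.047)² × 0.1975 = 4.36×10^-4 W

4.36×10^-4 W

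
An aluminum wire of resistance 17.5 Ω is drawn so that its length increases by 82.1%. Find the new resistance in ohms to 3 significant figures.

k = 1 + 82.1/100 = 1.821; volume constant ⇒ A' = A/k, so R' = k²R.
R' = 3.316 × 17.5 = 58.0 Ω

58.0 Ω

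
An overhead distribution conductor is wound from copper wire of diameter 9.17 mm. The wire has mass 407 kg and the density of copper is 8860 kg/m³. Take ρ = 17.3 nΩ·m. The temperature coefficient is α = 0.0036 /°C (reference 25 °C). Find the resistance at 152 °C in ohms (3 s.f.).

ρ = 17.3 nΩ·m = 1.73×10^-8 Ω·m
A = π(d/2)² = π(4.5850e-03 m)² = 6.6043e-05 m²
L = m/(density·A) = 407/(8860×6.6043e-05) = 695.6 m
R = ρL/A = (1.73×10^-8)(695.6)/(6.6043e-05) = 0.1822 Ω
R(152 °C) = 0.1822 × (1 + 0.0036×127) = 0.266 Ω

0.266 Ω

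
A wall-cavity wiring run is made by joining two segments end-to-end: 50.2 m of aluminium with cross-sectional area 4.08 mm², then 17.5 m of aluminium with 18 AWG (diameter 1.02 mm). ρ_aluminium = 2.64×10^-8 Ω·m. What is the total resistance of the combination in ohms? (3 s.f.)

Segment 1: A = 4.08 mm² = 4.080e-06 m²
R₁ = ρL/A = (2.64×10^-8)(50.2)/(4.080e-06) = 0.3248 Ω
Segment 2: A = π(1.02/2 mm)² = π(5.1000e-04 m)² = 8.171e-07 m²
R₂ = (2.64×10^-8)(17.5)/(8.171e-07) = 0.5654 Ω
R = R₁ + R₂ = 0.890 Ω

0.890 Ω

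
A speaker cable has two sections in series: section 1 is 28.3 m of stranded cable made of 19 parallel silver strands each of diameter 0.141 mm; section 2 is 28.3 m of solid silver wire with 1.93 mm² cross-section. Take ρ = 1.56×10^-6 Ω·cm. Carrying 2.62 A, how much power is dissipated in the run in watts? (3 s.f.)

11.8 W

ρ = 1.56×10^-6 Ω·cm = 1.56×10^-8 Ω·m
Section 1: A_strand = π(7.0500e-05)² = 1.561e-08 m²; R₁ = ρL/(N·A_s) = (1.56×10^-8)(28.3)/(19×1.561e-08) = 1.488 Ω
Section 2: A = 1.93 mm² = 1.930e-06 m²
R₂ = (1.56×10^-8)(28.3)/(1.930e-06) = 0.2287 Ω
R = R₁ + R₂ = 1.717 Ω
P = I²R = (2.62)² × 1.717 = 11.8 W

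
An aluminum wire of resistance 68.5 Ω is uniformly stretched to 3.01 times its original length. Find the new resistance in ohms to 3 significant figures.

Volume constant ⇒ A' = A/k with k = 3.01. R' = ρ(kL)/(A/k) = k²R.
R' = 9.06 × 68.5 = 621 Ω

621 Ω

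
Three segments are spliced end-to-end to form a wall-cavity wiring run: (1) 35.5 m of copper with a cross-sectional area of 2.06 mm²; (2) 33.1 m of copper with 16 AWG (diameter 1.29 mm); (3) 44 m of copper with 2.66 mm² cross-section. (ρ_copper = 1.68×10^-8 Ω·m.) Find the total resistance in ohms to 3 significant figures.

0.993 Ω

Seg 1: A = 2.06 mm² = 2.060e-06 m²
R_1 = (1.68×10^-8)(35.5)/(2.060e-06) = 0.2895 Ω
Seg 2: A = π(1.29/2 mm)² = π(6.4500e-04 m)² = 1.307e-06 m²
R_2 = (1.68×10^-8)(33.1)/(1.307e-06) = 0.4255 Ω
Seg 3: A = 2.66 mm² = 2.660e-06 m²
R_3 = (1.68×10^-8)(44)/(2.660e-06) = 0.2779 Ω
R_total = R_1 + R_2 + R_3 = 0.993 Ω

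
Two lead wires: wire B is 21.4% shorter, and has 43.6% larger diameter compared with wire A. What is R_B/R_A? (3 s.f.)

0.381

R ∝ L/d², so R_B/R_A = (1 − 21.4/100) × (1 + 43.6/100)⁻²
= 0.786 × 0.4849 = 0.381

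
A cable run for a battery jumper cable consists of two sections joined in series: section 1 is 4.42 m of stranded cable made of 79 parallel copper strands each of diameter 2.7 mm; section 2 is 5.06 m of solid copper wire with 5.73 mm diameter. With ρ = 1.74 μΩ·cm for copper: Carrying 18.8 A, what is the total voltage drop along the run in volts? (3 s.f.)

ρ = 1.74 μΩ·cm = 1.74×10^-8 Ω·m
Section 1: A_strand = π(1.3500e-03)² = 5.726e-06 m²; R₁ = ρL/(N·A_s) = (1.74×10^-8)(4.42)/(79×5.726e-06) = 1.700×10^-4 Ω
Section 2: A = π(d/2)² = π(2.8650e-03 m)² = 2.579e-05 m²
R₂ = (1.74×10^-8)(5.06)/(2.579e-05) = 0.003414 Ω
R = R₁ + R₂ = 0.003584 Ω
V = IR = 18.8 × 0.003584 = 0.0674 V

0.0674 V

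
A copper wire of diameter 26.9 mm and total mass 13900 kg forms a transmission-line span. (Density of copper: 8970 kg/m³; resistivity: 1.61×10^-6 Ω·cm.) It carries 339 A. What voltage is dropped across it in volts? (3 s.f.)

ρ = 1.61×10^-6 Ω·cm = 1.61×10^-8 Ω·m
A = π(d/2)² = π(1.3450e-02 m)² = 5.6832e-04 m²
L = m/(density·A) = 13900/(8970×5.6832e-04) = 2727 m
R = ρL/A = (1.61×10^-8)(2727)/(5.6832e-04) = 0.07724 Ω
V = IR = 339 × 0.07724 = 26.2 V

26.2 V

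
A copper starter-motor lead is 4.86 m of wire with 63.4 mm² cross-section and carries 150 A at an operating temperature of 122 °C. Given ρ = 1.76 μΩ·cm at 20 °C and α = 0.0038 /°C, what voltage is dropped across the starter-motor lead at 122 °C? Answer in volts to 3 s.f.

ρ = 1.76 μΩ·cm = 1.76×10^-8 Ω·m
A = 63.4 mm² = 6.340e-05 m²
R₍20₎ = ρL/A = (1.76×10^-8)(4.86)/(6.340e-05) = 0.001349 Ω
R₍122₎ = R₍20₎(1 + αΔT) = 0.001349 × (1 + 0.0038×102) = 0.001872 Ω
V = IR = 150 × 0.001872 = 0.281 V

0.281 V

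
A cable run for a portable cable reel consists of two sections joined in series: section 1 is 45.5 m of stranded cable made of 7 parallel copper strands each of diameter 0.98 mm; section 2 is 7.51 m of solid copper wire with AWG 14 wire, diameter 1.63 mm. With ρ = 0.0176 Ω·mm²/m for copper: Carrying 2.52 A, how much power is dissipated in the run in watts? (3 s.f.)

ρ = 0.0176 Ω·mm²/m = 1.76×10^-8 Ω·m
Section 1: A_strand = π(4.9000e-04)² = 7.543e-07 m²; R₁ = ρL/(N·A_s) = (1.76×10^-8)(45.5)/(7×7.543e-07) = 0.1517 Ω
Section 2: A = π(1.63/2 mm)² = π(8.1500e-04 m)² = 2.087e-06 m²
R₂ = (1.76×10^-8)(7.51)/(2.087e-06) = 0.06334 Ω
R = R₁ + R₂ = 0.215 Ω
P = I²R = (2.52)² × 0.215 = 1.37 W

1.37 W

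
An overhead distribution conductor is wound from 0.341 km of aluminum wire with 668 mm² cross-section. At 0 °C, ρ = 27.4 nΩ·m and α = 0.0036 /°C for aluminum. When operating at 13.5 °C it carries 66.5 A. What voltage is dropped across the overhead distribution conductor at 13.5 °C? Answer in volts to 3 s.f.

0.975 V

ρ = 27.4 nΩ·m = 2.74×10^-8 Ω·m
A = 668 mm² = 6.680e-04 m²
R₍0₎ = ρL/A = (2.74×10^-8)(341)/(6.680e-04) = 0.01399 Ω
R₍13.5₎ = R₍0₎(1 + αΔT) = 0.01399 × (1 + 0.0036×13.5) = 0.01467 Ω
V = IR = 66.5 × 0.01467 = 0.975 V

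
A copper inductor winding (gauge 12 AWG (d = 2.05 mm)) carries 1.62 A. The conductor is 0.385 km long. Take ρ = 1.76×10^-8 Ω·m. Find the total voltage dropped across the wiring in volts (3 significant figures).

3.33 V

A = π(2.05/2 mm)² = π(1.0250e-03 m)² = 3.301e-06 m²
R = ρL/A = (1.76×10^-8)(385)/(3.301e-06) = 2.053 Ω
V = IR = 1.62 × 2.053 = 3.33 V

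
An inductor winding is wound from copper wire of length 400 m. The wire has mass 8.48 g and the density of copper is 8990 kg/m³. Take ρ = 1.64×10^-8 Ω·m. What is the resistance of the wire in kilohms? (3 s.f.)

A = m/(density·L) = 0.00848/(8990×400) = 2.3582e-09 m²
R = ρL/A = (1.64×10^-8)(400)/(2.3582e-09) = 2.78 kΩ

2.78 kΩ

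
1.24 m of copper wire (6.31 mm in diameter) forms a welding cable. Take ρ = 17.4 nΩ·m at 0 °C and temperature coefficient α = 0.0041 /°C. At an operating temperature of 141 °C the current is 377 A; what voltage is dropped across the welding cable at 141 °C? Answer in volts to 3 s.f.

0.410 V

ρ = 17.4 nΩ·m = 1.74×10^-8 Ω·m
A = π(d/2)² = π(3.1550e-03 m)² = 3.127e-05 m²
R₍0₎ = ρL/A = (1.74×10^-8)(1.24)/(3.127e-05) = 6.900×10^-4 Ω
R₍141₎ = R₍0₎(1 + αΔT) = 6.900×10^-4 × (1 + 0.0041×141) = 0.001089 Ω
V = IR = 377 × 0.001089 = 0.410 V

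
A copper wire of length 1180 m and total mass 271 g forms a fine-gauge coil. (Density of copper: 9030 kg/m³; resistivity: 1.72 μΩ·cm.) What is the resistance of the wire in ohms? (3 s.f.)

798 Ω

ρ = 1.72 μΩ·cm = 1.72×10^-8 Ω·m
A = m/(density·L) = 0.271/(9030×1180) = 2.5433e-08 m²
R = ρL/A = (1.72×10^-8)(1180)/(2.5433e-08) = 798 Ω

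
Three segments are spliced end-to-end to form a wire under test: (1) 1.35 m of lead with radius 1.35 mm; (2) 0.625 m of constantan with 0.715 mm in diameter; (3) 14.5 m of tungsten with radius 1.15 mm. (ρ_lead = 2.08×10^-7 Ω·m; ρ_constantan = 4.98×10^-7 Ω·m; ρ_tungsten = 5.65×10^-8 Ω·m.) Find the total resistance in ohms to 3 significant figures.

1.02 Ω

Seg 1: A = πr² = π(1.3500e-03 m)² = 5.726e-06 m²
R_1 = (2.08×10^-7)(1.35)/(5.726e-06) = 0.04904 Ω
Seg 2: A = π(d/2)² = π(3.5750e-04 m)² = 4.015e-07 m²
R_2 = (4.98×10^-7)(0.625)/(4.015e-07) = 0.7752 Ω
Seg 3: A = πr² = π(1.1500e-03 m)² = 4.155e-06 m²
R_3 = (5.65×10^-8)(14.5)/(4.155e-06) = 0.1972 Ω
R_total = R_1 + R_2 + R_3 = 1.02 Ω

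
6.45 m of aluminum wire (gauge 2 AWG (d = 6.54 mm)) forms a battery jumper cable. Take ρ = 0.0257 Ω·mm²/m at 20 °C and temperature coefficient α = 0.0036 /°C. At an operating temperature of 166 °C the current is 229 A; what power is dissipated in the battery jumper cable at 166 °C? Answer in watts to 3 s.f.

ρ = 0.0257 Ω·mm²/m = 2.57×10^-8 Ω·m
A = π(6.54/2 mm)² = π(3.2700e-03 m)² = 3.359e-05 m²
R₍20₎ = ρL/A = (2.57×10^-8)(6.45)/(3.359e-05) = 0.004935 Ω
R₍166₎ = R₍20₎(1 + αΔT) = 0.004935 × (1 + 0.0036×146) = 0.007528 Ω
P = I²R = (229)² × 0.007528 = 395 W

395 W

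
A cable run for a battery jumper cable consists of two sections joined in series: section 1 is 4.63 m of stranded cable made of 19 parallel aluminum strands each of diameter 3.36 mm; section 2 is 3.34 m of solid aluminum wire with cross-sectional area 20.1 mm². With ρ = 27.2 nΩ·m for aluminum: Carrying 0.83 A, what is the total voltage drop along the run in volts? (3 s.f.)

0.00437 V

ρ = 27.2 nΩ·m = 2.72×10^-8 Ω·m
Section 1: A_strand = π(1.6800e-03)² = 8.867e-06 m²; R₁ = ρL/(N·A_s) = (2.72×10^-8)(4.63)/(19×8.867e-06) = 7.475×10^-4 Ω
Section 2: A = 20.1 mm² = 2.010e-05 m²
R₂ = (2.72×10^-8)(3.34)/(2.010e-05) = 0.00452 Ω
R = R₁ + R₂ = 0.005267 Ω
V = IR = 0.83 × 0.005267 = 0.00437 V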